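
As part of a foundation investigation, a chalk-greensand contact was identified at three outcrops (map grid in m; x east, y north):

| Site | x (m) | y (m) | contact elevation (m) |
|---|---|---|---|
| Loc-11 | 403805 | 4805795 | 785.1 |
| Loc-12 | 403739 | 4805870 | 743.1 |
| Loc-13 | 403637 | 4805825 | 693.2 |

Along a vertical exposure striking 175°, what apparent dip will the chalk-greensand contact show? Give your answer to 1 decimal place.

7.9°

Two edge vectors: Loc-11→Loc-12 = (-66, 75, -42), Loc-11→Loc-13 = (-168, 30, -91.9).
Normal n = (Loc-11→Loc-12) × (Loc-11→Loc-13) = (-5632.5, 990.6, 10620).
So ∂z/∂x = −n_x/n_z = 0.53037 and ∂z/∂y = −n_y/n_z = −0.09328.
Unit vector along 175° is (sin 175°, cos 175°) = (0.0872, -0.9962).
Slope in that direction = a·(0.0872) + b·(-0.9962) = 0.13915.
Apparent dip = arctan|0.13915| = 7.9° (true dip is 28.3°, so apparent ≤ true as expected).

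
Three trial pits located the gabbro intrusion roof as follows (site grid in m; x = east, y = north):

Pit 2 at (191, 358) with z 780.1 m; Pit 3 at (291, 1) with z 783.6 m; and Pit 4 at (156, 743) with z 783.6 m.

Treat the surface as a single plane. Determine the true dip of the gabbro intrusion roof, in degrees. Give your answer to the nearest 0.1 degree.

5.8°

Let the plane be z = a·x + b·y + c.
Pit 3−Pit 2: 100a − 357b = 3.5;  Pit 4−Pit 2: −35a + 385b = 3.5.
Solving gives a = 0.09987, b = 0.01817.
Gradient magnitude |∇z| = √(a² + b²) = √(0.00997 + 0.00033) = 0.10150.
True dip = arctan(0.10150) = 5.8°, dipping toward W (azimuth ≈ 260°).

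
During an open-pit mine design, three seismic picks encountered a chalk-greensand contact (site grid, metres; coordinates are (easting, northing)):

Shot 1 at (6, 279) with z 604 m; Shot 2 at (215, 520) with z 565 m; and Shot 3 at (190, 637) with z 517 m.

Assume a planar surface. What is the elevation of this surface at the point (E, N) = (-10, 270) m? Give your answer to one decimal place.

603.6 m

Two edge vectors: Shot 1→Shot 2 = (209, 241, -39), Shot 1→Shot 3 = (184, 358, -87).
Normal n = (Shot 1→Shot 2) × (Shot 1→Shot 3) = (-7005, 11007, 30478).
So ∂z/∂E = −n_x/n_z = 0.22984 and ∂z/∂N = −n_y/n_z = −0.36115.
Intercept c from Shot 1: 604 − 1.38 + 100.76 = 703.38.
At (-10, 270): z = −2.3 − 97.5 + 703.38 = 603.6 m.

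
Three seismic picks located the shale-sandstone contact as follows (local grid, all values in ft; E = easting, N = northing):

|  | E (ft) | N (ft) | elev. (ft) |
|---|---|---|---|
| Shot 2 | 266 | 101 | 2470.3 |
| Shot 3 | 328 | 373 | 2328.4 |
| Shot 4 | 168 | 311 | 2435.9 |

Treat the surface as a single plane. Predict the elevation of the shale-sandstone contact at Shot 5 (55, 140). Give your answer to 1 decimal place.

Let the plane be z = a·E + b·N + c.
Shot 3−Shot 2: 62a + 272b = −141.9;  Shot 4−Shot 2: −98a + 210b = −34.4.
Solving gives a = −0.51523, b = −0.40425.
Then c = 2470.3 − a·266 − b·101 = 2648.18.
At (55, 140): z = −28.3 − 56.6 + 2648.18 = 2563.2 ft.

2563.2 ft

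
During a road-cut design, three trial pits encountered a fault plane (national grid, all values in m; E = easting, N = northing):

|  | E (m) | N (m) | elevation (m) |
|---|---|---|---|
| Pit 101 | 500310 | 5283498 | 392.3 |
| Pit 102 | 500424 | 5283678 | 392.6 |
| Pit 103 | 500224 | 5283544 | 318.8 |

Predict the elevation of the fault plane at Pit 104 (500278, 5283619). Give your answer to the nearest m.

Let the plane be z = a·E + b·N + c.
Pit 102−Pit 101: 114a + 180b = 0.3;  Pit 103−Pit 101: −86a + 46b = −73.5.
Solving gives a = 0.63905617, b = −0.40306891.
Then c = 392.3 − a·500310 − b·5283498 = 1810279.87.
At (500278, 5283619): z = 319705.7 − 2129662.5 + 1810279.87 = 323.1 m.

323 m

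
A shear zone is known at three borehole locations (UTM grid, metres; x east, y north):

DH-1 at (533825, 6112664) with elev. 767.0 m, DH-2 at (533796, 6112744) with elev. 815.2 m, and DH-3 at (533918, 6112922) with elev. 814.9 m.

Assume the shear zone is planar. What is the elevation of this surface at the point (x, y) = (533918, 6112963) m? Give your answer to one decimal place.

Let the plane be z = a·x + b·y + c.
DH-2−DH-1: −29a + 80b = 48.2;  DH-3−DH-1: 93a + 258b = 47.9.
Solving gives a = −0.576571505, b = 0.393492829.
Then c = 767 − a·533825 − b·6112664 = −2096734.17.
At (533918, 6112963): z = −307841.9 + 2405407.1 − 2096734.17 = 831.0 m.

831.0 m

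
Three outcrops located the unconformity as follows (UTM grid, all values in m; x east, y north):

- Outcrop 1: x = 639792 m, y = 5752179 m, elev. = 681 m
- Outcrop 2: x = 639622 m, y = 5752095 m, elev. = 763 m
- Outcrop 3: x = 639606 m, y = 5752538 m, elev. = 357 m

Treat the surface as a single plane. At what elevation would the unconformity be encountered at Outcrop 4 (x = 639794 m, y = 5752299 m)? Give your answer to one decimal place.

570.8 m

Two edge vectors: Outcrop 1→Outcrop 2 = (-170, -84, 82), Outcrop 1→Outcrop 3 = (-186, 359, -324).
Normal n = (Outcrop 1→Outcrop 2) × (Outcrop 1→Outcrop 3) = (-2222, -70332, -76654).
So ∂z/∂x = −n_x/n_z = −0.028987398 and ∂z/∂y = −n_y/n_z = −0.917525504.
Intercept c from Outcrop 1: 681 + 18545.91 + 5277770.94 = 5296997.84.
At (639794, 5752299): z = −18546.0 − 5277881.0 + 5296997.84 = 570.8 m.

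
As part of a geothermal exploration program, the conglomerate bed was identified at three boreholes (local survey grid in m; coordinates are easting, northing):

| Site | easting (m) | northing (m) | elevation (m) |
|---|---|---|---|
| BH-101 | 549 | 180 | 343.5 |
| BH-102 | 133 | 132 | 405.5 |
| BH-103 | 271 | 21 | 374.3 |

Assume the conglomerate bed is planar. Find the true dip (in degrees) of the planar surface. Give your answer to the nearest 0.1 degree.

10.2°

Two edge vectors: BH-101→BH-102 = (-416, -48, 62), BH-101→BH-103 = (-278, -159, 30.8).
Normal n = (BH-101→BH-102) × (BH-101→BH-103) = (8379.6, -4423.2, 52800).
So ∂z/∂easting = −n_x/n_z = −0.15870 and ∂z/∂northing = −n_y/n_z = 0.08377.
Gradient magnitude |∇z| = √(a² + b²) = √(0.02519 + 0.00702) = 0.17946.
True dip = arctan(0.17946) = 10.2°, dipping toward ESE (azimuth ≈ 118°).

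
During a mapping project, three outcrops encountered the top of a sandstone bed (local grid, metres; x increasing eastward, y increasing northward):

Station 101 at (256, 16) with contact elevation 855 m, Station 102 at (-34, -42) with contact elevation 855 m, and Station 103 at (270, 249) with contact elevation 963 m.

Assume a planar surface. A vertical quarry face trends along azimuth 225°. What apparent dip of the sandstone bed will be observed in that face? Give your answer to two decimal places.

Two edge vectors: Station 101→Station 102 = (-290, -58, 0), Station 101→Station 103 = (14, 233, 108).
Normal n = (Station 101→Station 102) × (Station 101→Station 103) = (-6264, 31320, -66758).
So ∂z/∂x = −n_x/n_z = −0.09383 and ∂z/∂y = −n_y/n_z = 0.46916.
Unit vector along 225° is (sin 225°, cos 225°) = (-0.7071, -0.7071).
Slope in that direction = a·(-0.7071) + b·(-0.7071) = −0.26540.
Apparent dip = arctan|0.26540| = 14.86° (true dip is 25.6°, so apparent ≤ true as expected).

14.86°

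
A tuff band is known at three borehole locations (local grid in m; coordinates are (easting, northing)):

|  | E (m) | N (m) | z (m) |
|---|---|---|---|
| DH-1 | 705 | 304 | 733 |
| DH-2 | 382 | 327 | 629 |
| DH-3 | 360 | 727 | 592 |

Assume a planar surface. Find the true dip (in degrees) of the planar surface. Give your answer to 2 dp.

Two edge vectors: DH-1→DH-2 = (-323, 23, -104), DH-1→DH-3 = (-345, 423, -141).
Normal n = (DH-1→DH-2) × (DH-1→DH-3) = (40749, -9663, -128694).
So ∂z/∂E = −n_x/n_z = 0.31663 and ∂z/∂N = −n_y/n_z = −0.07509.
Gradient magnitude |∇z| = √(a² + b²) = √(0.10026 + 0.00564) = 0.32542.
True dip = arctan(0.32542) = 18.03°, dipping toward WNW (azimuth ≈ 283°).

18.03°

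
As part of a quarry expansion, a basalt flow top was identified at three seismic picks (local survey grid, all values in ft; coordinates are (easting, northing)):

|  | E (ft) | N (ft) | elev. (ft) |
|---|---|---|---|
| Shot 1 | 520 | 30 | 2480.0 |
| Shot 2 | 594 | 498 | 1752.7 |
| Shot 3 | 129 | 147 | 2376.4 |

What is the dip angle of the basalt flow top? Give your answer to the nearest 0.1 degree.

Let the plane be z = a·E + b·N + c.
Shot 2−Shot 1: 74a + 468b = −727.3;  Shot 3−Shot 1: −391a + 117b = −103.6.
Solving gives a = −0.19103, b = −1.52385.
Gradient magnitude |∇z| = √(a² + b²) = √(0.03649 + 2.32213) = 1.53578.
True dip = arctan(1.53578) = 56.9°, dipping toward N (azimuth ≈ 007°).

56.9°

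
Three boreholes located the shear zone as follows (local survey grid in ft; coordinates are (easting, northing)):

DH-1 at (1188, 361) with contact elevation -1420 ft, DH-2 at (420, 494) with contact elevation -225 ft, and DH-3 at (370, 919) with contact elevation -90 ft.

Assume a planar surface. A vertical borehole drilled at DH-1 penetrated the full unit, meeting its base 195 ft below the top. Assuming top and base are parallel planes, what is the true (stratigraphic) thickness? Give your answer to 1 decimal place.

Let the plane be z = a·E + b·N + c.
DH-2−DH-1: −768a + 133b = 1195;  DH-3−DH-1: −818a + 558b = 1330.
Solving gives a = −1.53220, b = 0.13739.
|∇z| = √(a²+b²) = 1.53834, so dip δ = arctan(1.53834) = 56.97°.
True thickness = vertical thickness × cos δ = 195 × cos 56.97° = 106.3 ft.

106.3 ft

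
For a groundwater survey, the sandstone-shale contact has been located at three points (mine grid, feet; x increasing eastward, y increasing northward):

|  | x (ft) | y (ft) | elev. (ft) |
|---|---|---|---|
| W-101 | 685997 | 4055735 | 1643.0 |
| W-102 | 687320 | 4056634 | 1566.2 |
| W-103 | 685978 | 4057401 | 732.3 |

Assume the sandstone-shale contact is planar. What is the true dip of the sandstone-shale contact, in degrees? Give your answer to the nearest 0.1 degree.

Two edge vectors: W-101→W-102 = (1323, 899, -76.8), W-101→W-103 = (-19, 1666, -910.7).
Normal n = (W-101→W-102) × (W-101→W-103) = (-690770.5, 1206315.3, 2221199).
So ∂z/∂x = −n_x/n_z = 0.31099 and ∂z/∂y = −n_y/n_z = −0.54309.
Gradient magnitude |∇z| = √(a² + b²) = √(0.09671 + 0.29495) = 0.62583.
True dip = arctan(0.62583) = 32.0°, dipping toward NNW (azimuth ≈ 330°).

32.0°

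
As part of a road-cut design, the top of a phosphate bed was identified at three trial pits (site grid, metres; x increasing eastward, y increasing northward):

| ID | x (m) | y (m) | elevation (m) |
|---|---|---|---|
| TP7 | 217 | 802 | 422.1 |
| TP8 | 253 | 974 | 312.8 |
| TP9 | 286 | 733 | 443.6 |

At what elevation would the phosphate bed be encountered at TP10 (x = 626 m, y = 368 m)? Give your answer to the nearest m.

Two edge vectors: TP7→TP8 = (36, 172, -109.3), TP7→TP9 = (69, -69, 21.5).
Normal n = (TP7→TP8) × (TP7→TP9) = (-3843.7, -8315.7, -14352).
So ∂z/∂x = −n_x/n_z = −0.26782 and ∂z/∂y = −n_y/n_z = −0.57941.
Intercept c from TP7: 422.1 + 58.12 + 464.69 = 944.90.
At (626, 368): z = −167.7 − 213.2 + 944.90 = 564.0 m.

564 m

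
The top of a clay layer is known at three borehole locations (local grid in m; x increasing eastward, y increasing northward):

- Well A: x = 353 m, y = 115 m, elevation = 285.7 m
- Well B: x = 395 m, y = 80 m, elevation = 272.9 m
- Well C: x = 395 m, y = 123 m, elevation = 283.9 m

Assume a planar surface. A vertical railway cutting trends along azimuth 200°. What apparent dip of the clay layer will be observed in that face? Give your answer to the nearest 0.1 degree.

Let the plane be z = a·x + b·y + c.
Well B−Well A: 42a − 35b = −12.8;  Well C−Well A: 42a + 8b = −1.8.
Solving gives a = −0.09158, b = 0.25581.
Unit vector along 200° is (sin 200°, cos 200°) = (-0.3420, -0.9397).
Slope in that direction = a·(-0.3420) + b·(-0.9397) = −0.20906.
Apparent dip = arctan|0.20906| = 11.8° (true dip is 15.2°, so apparent ≤ true as expected).

11.8°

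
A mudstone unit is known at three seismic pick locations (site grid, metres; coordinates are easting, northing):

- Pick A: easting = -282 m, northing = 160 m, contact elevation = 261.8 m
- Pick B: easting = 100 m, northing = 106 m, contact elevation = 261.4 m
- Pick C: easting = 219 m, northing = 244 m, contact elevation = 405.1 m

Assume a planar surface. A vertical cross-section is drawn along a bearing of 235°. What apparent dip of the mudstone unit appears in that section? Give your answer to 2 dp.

32.60°

Two edge vectors: Pick A→Pick B = (382, -54, -0.4), Pick A→Pick C = (501, 84, 143.3).
Normal n = (Pick A→Pick B) × (Pick A→Pick C) = (-7704.6, -54941, 59142).
So ∂z/∂easting = −n_x/n_z = 0.13027 and ∂z/∂northing = −n_y/n_z = 0.92897.
Unit vector along 235° is (sin 235°, cos 235°) = (-0.8192, -0.5736).
Slope in that direction = a·(-0.8192) + b·(-0.5736) = −0.63955.
Apparent dip = arctan|0.63955| = 32.60° (true dip is 43.2°, so apparent ≤ true as expected).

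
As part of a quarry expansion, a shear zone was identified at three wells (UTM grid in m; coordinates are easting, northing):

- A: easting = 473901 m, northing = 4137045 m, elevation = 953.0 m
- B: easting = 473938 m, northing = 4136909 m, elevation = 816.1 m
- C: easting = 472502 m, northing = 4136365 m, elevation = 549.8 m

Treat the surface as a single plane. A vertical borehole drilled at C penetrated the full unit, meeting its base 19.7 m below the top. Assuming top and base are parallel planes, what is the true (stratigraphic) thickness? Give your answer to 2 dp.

14.11 m

Let the plane be z = a·easting + b·northing + c.
B−A: 37a − 136b = −136.9;  C−A: −1399a − 680b = −403.2.
Solving gives a = −0.17759, b = 0.95830.
|∇z| = √(a²+b²) = 0.97462, so dip δ = arctan(0.97462) = 44.26°.
True thickness = vertical thickness × cos δ = 19.7 × cos 44.26° = 14.11 m.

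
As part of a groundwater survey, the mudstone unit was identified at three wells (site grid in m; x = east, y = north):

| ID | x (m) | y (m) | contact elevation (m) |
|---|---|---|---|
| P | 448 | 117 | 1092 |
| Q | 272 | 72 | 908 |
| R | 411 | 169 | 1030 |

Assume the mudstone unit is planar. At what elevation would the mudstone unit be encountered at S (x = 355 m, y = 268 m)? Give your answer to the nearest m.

928 m

Two edge vectors: P→Q = (-176, -45, -184), P→R = (-37, 52, -62).
Normal n = (P→Q) × (P→R) = (12358, -4104, -10817).
So ∂z/∂x = −n_x/n_z = 1.14246 and ∂z/∂y = −n_y/n_z = −0.37940.
Intercept c from P: 1092 − 511.82 + 44.39 = 624.57.
At (355, 268): z = 405.6 − 101.7 + 624.57 = 928.5 m.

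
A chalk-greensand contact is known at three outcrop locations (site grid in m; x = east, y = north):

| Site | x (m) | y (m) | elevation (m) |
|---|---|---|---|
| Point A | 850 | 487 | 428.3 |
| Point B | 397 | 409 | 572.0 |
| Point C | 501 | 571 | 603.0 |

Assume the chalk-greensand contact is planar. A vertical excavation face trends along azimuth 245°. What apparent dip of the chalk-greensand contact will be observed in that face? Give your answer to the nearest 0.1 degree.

9.6°

Let the plane be z = a·x + b·y + c.
Point B−Point A: −453a − 78b = 143.7;  Point C−Point A: −349a + 84b = 174.7.
Solving gives a = −0.39369, b = 0.44409.
Unit vector along 245° is (sin 245°, cos 245°) = (-0.9063, -0.4226).
Slope in that direction = a·(-0.9063) + b·(-0.4226) = 0.16912.
Apparent dip = arctan|0.16912| = 9.6° (true dip is 30.7°, so apparent ≤ true as expected).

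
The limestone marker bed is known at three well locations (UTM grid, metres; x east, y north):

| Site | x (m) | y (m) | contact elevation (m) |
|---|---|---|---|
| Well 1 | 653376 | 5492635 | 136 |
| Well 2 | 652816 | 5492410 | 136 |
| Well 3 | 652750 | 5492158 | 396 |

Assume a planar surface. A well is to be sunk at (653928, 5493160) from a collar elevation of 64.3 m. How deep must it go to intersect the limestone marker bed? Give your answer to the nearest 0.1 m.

Let the plane be z = a·x + b·y + c.
Well 2−Well 1: −560a − 225b = 0;  Well 3−Well 1: −626a − 477b = 260.
Solving gives a = 0.463292944, b = −1.153084660.
Then c = 136 − a·653376 − b·5492635 = 6030904.67.
At (653928, 5493160): z_contact = 302960.23 − 6334078.53 + 6030904.67 = -213.63 m.
Depth below ground = 64.3 − (-213.63) = 277.9 m.

277.9 m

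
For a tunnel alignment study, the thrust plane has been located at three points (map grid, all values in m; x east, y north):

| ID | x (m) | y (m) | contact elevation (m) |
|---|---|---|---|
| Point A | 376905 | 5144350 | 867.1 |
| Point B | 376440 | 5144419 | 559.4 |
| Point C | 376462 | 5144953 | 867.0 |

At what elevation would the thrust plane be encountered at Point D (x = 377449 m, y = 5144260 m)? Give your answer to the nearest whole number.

Let the plane be z = a·x + b·y + c.
Point B−Point A: −465a + 69b = −307.7;  Point C−Point A: −443a + 603b = −0.1.
Solving gives a = 0.74265575, b = 0.54543366.
Then c = 867.1 − a·376905 − b·5144350 = −3084945.20.
At (377449, 5144260): z = 280314.7 + 2805852.6 − 3084945.20 = 1222.0 m.

1222 m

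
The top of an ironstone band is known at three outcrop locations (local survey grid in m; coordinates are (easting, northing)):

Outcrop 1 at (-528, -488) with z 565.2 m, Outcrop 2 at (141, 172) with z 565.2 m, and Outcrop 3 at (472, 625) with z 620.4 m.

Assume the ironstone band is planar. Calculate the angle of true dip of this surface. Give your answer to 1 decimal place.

Two edge vectors: Outcrop 1→Outcrop 2 = (669, 660, 0), Outcrop 1→Outcrop 3 = (1000, 1113, 55.2).
Normal n = (Outcrop 1→Outcrop 2) × (Outcrop 1→Outcrop 3) = (36432, -36928.8, 84597).
So ∂z/∂E = −n_x/n_z = −0.43065 and ∂z/∂N = −n_y/n_z = 0.43653.
Gradient magnitude |∇z| = √(a² + b²) = √(0.18546 + 0.19056) = 0.61320.
True dip = arctan(0.61320) = 31.5°, dipping toward SE (azimuth ≈ 135°).

31.5°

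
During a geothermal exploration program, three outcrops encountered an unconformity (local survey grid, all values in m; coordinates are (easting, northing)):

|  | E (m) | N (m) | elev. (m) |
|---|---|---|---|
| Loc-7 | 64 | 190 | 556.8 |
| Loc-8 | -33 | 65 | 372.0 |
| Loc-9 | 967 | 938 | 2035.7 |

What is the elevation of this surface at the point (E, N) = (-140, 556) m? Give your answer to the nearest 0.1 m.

533.5 m

Two edge vectors: Loc-7→Loc-8 = (-97, -125, -184.8), Loc-7→Loc-9 = (903, 748, 1478.9).
Normal n = (Loc-7→Loc-8) × (Loc-7→Loc-9) = (-46632.1, -23421.1, 40319).
So ∂z/∂E = −n_x/n_z = 1.15658 and ∂z/∂N = −n_y/n_z = 0.58089.
Intercept c from Loc-7: 556.8 − 74.02 − 110.37 = 372.41.
At (-140, 556): z = −161.9 + 323.0 + 372.41 = 533.5 m.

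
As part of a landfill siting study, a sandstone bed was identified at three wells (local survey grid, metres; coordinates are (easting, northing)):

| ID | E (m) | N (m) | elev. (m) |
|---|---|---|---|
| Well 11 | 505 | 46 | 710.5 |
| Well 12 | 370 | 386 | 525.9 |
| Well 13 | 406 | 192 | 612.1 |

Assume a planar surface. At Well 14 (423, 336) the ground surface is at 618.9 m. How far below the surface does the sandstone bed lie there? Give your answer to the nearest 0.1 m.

50.4 m

Let the plane be z = a·E + b·N + c.
Well 12−Well 11: −135a + 340b = −184.6;  Well 13−Well 11: −99a + 146b = −98.4.
Solving gives a = 0.46627, b = −0.35781.
Then c = 710.5 − a·505 − b·46 = 491.50.
At (423, 336): z_contact = 197.23 − 120.22 + 491.50 = 568.50 m.
Depth below ground = 618.9 − 568.50 = 50.4 m.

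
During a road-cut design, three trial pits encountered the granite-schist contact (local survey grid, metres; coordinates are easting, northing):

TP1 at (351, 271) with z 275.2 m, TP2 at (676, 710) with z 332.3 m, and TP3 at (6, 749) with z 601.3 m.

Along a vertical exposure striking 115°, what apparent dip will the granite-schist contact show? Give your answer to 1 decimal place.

27.3°

Two edge vectors: TP1→TP2 = (325, 439, 57.1), TP1→TP3 = (-345, 478, 326.1).
Normal n = (TP1→TP2) × (TP1→TP3) = (115864.1, -125682, 306805).
So ∂z/∂easting = −n_x/n_z = −0.37765 and ∂z/∂northing = −n_y/n_z = 0.40965.
Unit vector along 115° is (sin 115°, cos 115°) = (0.9063, -0.4226).
Slope in that direction = a·(0.9063) + b·(-0.4226) = −0.51539.
Apparent dip = arctan|0.51539| = 27.3° (true dip is 29.1°, so apparent ≤ true as expected).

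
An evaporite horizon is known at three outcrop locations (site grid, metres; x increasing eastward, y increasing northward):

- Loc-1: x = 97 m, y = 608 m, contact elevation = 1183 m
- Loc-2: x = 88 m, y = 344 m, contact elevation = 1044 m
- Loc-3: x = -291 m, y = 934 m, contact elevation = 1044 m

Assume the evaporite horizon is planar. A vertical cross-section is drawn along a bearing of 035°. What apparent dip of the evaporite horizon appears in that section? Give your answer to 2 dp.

Let the plane be z = a·x + b·y + c.
Loc-2−Loc-1: −9a − 264b = −139;  Loc-3−Loc-1: −388a + 326b = −139.
Solving gives a = 0.77833, b = 0.49998.
Unit vector along 035° is (sin 35°, cos 35°) = (0.5736, 0.8192).
Slope in that direction = a·(0.5736) + b·(0.8192) = 0.85599.
Apparent dip = arctan|0.85599| = 40.56° (true dip is 42.8°, so apparent ≤ true as expected).

40.56°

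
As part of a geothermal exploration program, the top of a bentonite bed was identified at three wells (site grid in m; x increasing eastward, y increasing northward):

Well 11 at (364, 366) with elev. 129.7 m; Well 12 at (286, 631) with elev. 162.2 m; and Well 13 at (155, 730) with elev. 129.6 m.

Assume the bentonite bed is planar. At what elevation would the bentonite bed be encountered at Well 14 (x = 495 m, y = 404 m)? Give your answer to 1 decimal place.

Let the plane be z = a·x + b·y + c.
Well 12−Well 11: −78a + 265b = 32.5;  Well 13−Well 11: −209a + 364b = −0.1.
Solving gives a = 0.43924, b = 0.25193.
Then c = 129.7 − a·364 − b·366 = −122.39.
At (495, 404): z = 217.4 + 101.8 − 122.39 = 196.8 m.

196.8 m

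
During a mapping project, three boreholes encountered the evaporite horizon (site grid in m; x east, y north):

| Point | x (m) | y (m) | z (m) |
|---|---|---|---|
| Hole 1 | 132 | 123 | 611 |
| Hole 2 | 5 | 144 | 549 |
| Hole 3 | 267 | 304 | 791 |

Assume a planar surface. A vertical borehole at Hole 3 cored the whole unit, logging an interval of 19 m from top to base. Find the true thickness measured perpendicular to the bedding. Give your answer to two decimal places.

Two edge vectors: Hole 1→Hole 2 = (-127, 21, -62), Hole 1→Hole 3 = (135, 181, 180).
Normal n = (Hole 1→Hole 2) × (Hole 1→Hole 3) = (15002, 14490, -25822).
So ∂z/∂x = −n_x/n_z = 0.58098 and ∂z/∂y = −n_y/n_z = 0.56115.
|∇z| = √(a²+b²) = 0.80773, so dip δ = arctan(0.80773) = 38.93°.
True thickness = vertical thickness × cos δ = 19 × cos 38.93° = 14.78 m.

14.78 m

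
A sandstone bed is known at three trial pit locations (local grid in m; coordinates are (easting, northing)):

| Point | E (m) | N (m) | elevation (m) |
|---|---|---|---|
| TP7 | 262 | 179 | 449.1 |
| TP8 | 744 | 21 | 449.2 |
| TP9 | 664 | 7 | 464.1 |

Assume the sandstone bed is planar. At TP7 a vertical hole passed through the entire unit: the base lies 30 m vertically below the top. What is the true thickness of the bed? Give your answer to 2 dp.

27.95 m

Let the plane be z = a·E + b·N + c.
TP8−TP7: 482a − 158b = 0.1;  TP9−TP7: 402a − 172b = 15.
Solving gives a = −0.12135, b = −0.37084.
|∇z| = √(a²+b²) = 0.39019, so dip δ = arctan(0.39019) = 21.32°.
True thickness = vertical thickness × cos δ = 30 × cos 21.32° = 27.95 m.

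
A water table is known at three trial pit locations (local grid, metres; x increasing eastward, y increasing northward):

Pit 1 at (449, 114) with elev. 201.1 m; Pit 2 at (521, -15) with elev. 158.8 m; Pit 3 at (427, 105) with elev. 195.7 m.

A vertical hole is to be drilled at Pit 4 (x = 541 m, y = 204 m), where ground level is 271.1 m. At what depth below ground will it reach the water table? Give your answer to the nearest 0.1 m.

Let the plane be z = a·x + b·y + c.
Pit 2−Pit 1: 72a − 129b = −42.3;  Pit 3−Pit 1: −22a − 9b = −5.4.
Solving gives a = 0.09062, b = 0.37849.
Then c = 201.1 − a·449 − b·114 = 117.26.
At (541, 204): z_contact = 49.03 + 77.21 + 117.26 = 243.50 m.
Depth below ground = 271.1 − 243.50 = 27.6 m.

27.6 m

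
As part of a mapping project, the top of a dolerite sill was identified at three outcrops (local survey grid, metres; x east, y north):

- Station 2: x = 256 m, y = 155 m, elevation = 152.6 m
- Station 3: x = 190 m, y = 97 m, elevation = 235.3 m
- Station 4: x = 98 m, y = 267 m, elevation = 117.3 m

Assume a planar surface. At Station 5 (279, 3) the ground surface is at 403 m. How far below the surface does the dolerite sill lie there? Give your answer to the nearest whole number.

Let the plane be z = a·x + b·y + c.
Station 3−Station 2: −66a − 58b = 82.7;  Station 4−Station 2: −158a + 112b = −35.3.
Solving gives a = −0.43579, b = −0.92996.
Then c = 152.6 − a·256 − b·155 = 408.31.
At (279, 3): z_contact = −121.6 − 2.8 + 408.31 = 283.9 m.
Depth below ground = 403 − 283.9 = 119 m.

119 m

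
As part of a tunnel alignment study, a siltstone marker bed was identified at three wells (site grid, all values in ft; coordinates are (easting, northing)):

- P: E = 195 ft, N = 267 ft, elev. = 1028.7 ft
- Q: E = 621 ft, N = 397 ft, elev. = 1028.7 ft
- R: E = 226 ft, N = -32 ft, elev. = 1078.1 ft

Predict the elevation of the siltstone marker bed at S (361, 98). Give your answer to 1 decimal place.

Two edge vectors: P→Q = (426, 130, 0), P→R = (31, -299, 49.4).
Normal n = (P→Q) × (P→R) = (6422, -21044.4, -131404).
So ∂z/∂E = −n_x/n_z = 0.04887 and ∂z/∂N = −n_y/n_z = −0.16015.
Intercept c from P: 1028.7 − 9.53 + 42.76 = 1061.93.
At (361, 98): z = 17.6 − 15.7 + 1061.93 = 1063.9 ft.

1063.9 ft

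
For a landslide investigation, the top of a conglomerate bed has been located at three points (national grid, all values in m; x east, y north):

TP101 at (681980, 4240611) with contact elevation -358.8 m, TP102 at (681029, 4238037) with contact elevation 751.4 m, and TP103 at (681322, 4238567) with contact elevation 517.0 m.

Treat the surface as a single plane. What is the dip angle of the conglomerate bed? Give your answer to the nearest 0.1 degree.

22.5°

Two edge vectors: TP101→TP102 = (-951, -2574, 1110.2), TP101→TP103 = (-658, -2044, 875.8).
Normal n = (TP101→TP102) × (TP101→TP103) = (14939.6, 102374.2, 250152).
So ∂z/∂x = −n_x/n_z = −0.05972 and ∂z/∂y = −n_y/n_z = −0.40925.
Gradient magnitude |∇z| = √(a² + b²) = √(0.00357 + 0.16748) = 0.41358.
True dip = arctan(0.41358) = 22.5°, dipping toward N (azimuth ≈ 008°).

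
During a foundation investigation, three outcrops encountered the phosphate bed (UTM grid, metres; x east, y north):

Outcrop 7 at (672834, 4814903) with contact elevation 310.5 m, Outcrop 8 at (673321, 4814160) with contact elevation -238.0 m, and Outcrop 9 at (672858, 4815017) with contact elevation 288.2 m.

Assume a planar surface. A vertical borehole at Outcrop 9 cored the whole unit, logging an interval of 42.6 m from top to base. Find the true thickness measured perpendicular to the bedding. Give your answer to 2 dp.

Two edge vectors: Outcrop 7→Outcrop 8 = (487, -743, -548.5), Outcrop 7→Outcrop 9 = (24, 114, -22.3).
Normal n = (Outcrop 7→Outcrop 8) × (Outcrop 7→Outcrop 9) = (79097.9, -2303.9, 73350).
So ∂z/∂x = −n_x/n_z = −1.07836 and ∂z/∂y = −n_y/n_z = 0.03141.
|∇z| = √(a²+b²) = 1.07882, so dip δ = arctan(1.07882) = 47.17°.
True thickness = vertical thickness × cos δ = 42.6 × cos 47.17° = 28.96 m.

28.96 m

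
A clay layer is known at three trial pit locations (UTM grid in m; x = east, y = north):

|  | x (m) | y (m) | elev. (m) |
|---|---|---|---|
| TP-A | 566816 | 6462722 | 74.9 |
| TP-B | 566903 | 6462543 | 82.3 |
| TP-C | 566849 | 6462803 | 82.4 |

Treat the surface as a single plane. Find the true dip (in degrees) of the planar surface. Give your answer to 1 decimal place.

8.7°

Two edge vectors: TP-A→TP-B = (87, -179, 7.4), TP-A→TP-C = (33, 81, 7.5).
Normal n = (TP-A→TP-B) × (TP-A→TP-C) = (-1941.9, -408.3, 12954).
So ∂z/∂x = −n_x/n_z = 0.14991 and ∂z/∂y = −n_y/n_z = 0.03152.
Gradient magnitude |∇z| = √(a² + b²) = √(0.02247 + 0.00099) = 0.15319.
True dip = arctan(0.15319) = 8.7°, dipping toward WSW (azimuth ≈ 258°).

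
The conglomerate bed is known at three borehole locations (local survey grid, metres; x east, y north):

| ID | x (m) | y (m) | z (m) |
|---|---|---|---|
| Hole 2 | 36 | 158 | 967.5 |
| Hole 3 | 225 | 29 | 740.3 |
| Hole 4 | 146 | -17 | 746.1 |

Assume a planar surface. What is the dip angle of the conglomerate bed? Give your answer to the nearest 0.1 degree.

Let the plane be z = a·x + b·y + c.
Hole 3−Hole 2: 189a − 129b = −227.2;  Hole 4−Hole 2: 110a − 175b = −221.4.
Solving gives a = −0.59303, b = 0.89238.
Gradient magnitude |∇z| = √(a² + b²) = √(0.35169 + 0.79634) = 1.07146.
True dip = arctan(1.07146) = 47.0°, dipping toward SSE (azimuth ≈ 146°).

47.0°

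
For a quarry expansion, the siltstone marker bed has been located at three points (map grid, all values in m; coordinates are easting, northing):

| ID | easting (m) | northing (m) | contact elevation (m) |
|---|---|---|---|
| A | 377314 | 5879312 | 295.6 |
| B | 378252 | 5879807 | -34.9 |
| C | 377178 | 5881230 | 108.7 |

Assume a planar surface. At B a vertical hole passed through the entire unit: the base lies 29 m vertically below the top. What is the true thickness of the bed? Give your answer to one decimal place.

Two edge vectors: A→B = (938, 495, -330.5), A→C = (-136, 1918, -186.9).
Normal n = (A→B) × (A→C) = (541383.5, 220260.2, 1866404).
So ∂z/∂easting = −n_x/n_z = −0.29007 and ∂z/∂northing = −n_y/n_z = −0.11801.
|∇z| = √(a²+b²) = 0.31316, so dip δ = arctan(0.31316) = 17.39°.
True thickness = vertical thickness × cos δ = 29 × cos 17.39° = 27.7 m.

27.7 m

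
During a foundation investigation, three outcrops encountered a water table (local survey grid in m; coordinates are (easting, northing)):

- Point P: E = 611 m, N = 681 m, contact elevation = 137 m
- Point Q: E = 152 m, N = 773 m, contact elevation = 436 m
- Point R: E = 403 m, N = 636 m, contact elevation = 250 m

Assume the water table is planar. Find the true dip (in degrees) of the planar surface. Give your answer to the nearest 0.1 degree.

Two edge vectors: Point P→Point Q = (-459, 92, 299), Point P→Point R = (-208, -45, 113).
Normal n = (Point P→Point Q) × (Point P→Point R) = (23851, -10325, 39791).
So ∂z/∂E = −n_x/n_z = −0.59941 and ∂z/∂N = −n_y/n_z = 0.25948.
Gradient magnitude |∇z| = √(a² + b²) = √(0.35929 + 0.06733) = 0.65316.
True dip = arctan(0.65316) = 33.2°, dipping toward ESE (azimuth ≈ 113°).

33.2°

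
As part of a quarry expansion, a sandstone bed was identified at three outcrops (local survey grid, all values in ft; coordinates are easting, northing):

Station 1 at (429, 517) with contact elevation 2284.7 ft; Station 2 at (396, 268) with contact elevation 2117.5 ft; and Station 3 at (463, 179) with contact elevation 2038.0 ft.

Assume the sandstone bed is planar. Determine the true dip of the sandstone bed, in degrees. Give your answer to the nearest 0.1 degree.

36.8°

Let the plane be z = a·easting + b·northing + c.
Station 2−Station 1: −33a − 249b = −167.2;  Station 3−Station 1: 34a − 338b = −246.7.
Solving gives a = −0.25049, b = 0.70468.
Gradient magnitude |∇z| = √(a² + b²) = √(0.06275 + 0.49658) = 0.74788.
True dip = arctan(0.74788) = 36.8°, dipping toward SSE (azimuth ≈ 160°).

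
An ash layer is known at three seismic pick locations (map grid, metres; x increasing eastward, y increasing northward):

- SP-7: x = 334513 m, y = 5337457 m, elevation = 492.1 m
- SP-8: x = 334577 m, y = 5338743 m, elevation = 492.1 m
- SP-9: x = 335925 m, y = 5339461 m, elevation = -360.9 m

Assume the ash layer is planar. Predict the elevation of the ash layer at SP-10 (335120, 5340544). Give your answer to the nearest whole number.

Two edge vectors: SP-7→SP-8 = (64, 1286, 0), SP-7→SP-9 = (1412, 2004, -853).
Normal n = (SP-7→SP-8) × (SP-7→SP-9) = (-1096958, 54592, -1687576).
So ∂z/∂x = −n_x/n_z = −0.65001991 and ∂z/∂y = −n_y/n_z = 0.03234936.
Intercept c from SP-7: 492.1 + 217440.11 − 172663.31 = 45268.90.
At (335120, 5340544): z = −217834.7 + 172763.2 + 45268.90 = 197.4 m.

197 m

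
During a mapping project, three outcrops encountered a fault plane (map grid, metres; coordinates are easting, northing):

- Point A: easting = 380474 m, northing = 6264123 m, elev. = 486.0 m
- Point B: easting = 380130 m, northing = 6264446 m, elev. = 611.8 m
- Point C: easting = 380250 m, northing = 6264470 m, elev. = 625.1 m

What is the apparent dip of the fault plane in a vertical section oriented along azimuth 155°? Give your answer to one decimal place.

20.2°

Two edge vectors: Point A→Point B = (-344, 323, 125.8), Point A→Point C = (-224, 347, 139.1).
Normal n = (Point A→Point B) × (Point A→Point C) = (1276.7, 19671.2, -47016).
So ∂z/∂easting = −n_x/n_z = 0.02715 and ∂z/∂northing = −n_y/n_z = 0.41839.
Unit vector along 155° is (sin 155°, cos 155°) = (0.4226, -0.9063).
Slope in that direction = a·(0.4226) + b·(-0.9063) = −0.36772.
Apparent dip = arctan|0.36772| = 20.2° (true dip is 22.7°, so apparent ≤ true as expected).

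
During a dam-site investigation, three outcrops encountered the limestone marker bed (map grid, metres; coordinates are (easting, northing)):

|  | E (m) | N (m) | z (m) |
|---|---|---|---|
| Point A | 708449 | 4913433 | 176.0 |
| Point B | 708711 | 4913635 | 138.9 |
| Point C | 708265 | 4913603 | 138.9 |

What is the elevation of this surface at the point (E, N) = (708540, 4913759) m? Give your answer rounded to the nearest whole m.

111 m

Two edge vectors: Point A→Point B = (262, 202, -37.1), Point A→Point C = (-184, 170, -37.1).
Normal n = (Point A→Point B) × (Point A→Point C) = (-1187.2, 16546.6, 81708).
So ∂z/∂E = −n_x/n_z = 0.01452979 and ∂z/∂N = −n_y/n_z = −0.20250893.
Intercept c from Point A: 176 − 10293.61 + 995014.08 = 984896.47.
At (708540, 4913759): z = 10294.9 − 995080.1 + 984896.47 = 111.3 m.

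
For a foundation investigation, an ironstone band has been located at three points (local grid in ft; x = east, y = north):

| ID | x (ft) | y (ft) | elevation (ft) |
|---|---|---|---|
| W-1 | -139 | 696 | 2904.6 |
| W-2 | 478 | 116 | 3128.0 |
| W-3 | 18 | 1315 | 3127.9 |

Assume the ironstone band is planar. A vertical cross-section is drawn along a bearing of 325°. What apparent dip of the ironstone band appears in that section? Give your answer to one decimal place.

8.4°

Let the plane be z = a·x + b·y + c.
W-2−W-1: 617a − 580b = 223.4;  W-3−W-1: 157a + 619b = 223.3.
Solving gives a = 0.56619, b = 0.21714.
Unit vector along 325° is (sin 325°, cos 325°) = (-0.5736, 0.8192).
Slope in that direction = a·(-0.5736) + b·(0.8192) = −0.14689.
Apparent dip = arctan|0.14689| = 8.4° (true dip is 31.2°, so apparent ≤ true as expected).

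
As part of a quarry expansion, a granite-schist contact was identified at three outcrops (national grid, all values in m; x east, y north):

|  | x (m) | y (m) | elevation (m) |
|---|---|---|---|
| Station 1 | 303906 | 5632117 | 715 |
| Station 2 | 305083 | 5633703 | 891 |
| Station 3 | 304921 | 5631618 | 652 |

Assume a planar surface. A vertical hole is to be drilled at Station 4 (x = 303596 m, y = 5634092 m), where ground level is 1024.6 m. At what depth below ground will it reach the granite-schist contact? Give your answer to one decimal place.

80.7 m

Two edge vectors: Station 1→Station 2 = (1177, 1586, 176), Station 1→Station 3 = (1015, -499, -63).
Normal n = (Station 1→Station 2) × (Station 1→Station 3) = (-12094, 252791, -2197113).
So ∂z/∂x = −n_x/n_z = −0.005504496 and ∂z/∂y = −n_y/n_z = 0.115055985.
Intercept c from Station 1: 715 + 1672.85 − 648008.77 = −645620.92.
At (303596, 5634092): z_contact = −1671.14 + 648236.00 − 645620.92 = 943.94 m.
Depth below ground = 1024.6 − 943.94 = 80.7 m.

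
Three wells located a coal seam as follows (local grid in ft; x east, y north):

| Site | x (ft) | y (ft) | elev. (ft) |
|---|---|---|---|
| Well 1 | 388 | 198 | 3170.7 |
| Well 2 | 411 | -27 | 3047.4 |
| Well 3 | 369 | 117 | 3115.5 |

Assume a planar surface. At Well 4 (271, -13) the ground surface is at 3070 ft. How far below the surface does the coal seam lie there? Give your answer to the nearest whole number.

Let the plane be z = a·x + b·y + c.
Well 2−Well 1: 23a − 225b = −123.3;  Well 3−Well 1: −19a − 81b = −55.2.
Solving gives a = 0.39633, b = 0.58851.
Then c = 3170.7 − a·388 − b·198 = 2900.40.
At (271, -13): z_contact = 107.4 − 7.7 + 2900.40 = 3000.2 ft.
Depth below ground = 3070 − 3000.2 = 70 ft.

70 ft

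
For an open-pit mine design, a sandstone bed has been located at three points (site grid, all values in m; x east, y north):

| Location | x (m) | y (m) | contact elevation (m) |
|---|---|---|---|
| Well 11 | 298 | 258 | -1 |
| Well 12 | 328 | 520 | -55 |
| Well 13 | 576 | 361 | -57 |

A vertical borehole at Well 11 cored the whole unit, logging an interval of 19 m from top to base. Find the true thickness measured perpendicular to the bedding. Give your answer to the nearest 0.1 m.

Let the plane be z = a·x + b·y + c.
Well 12−Well 11: 30a + 262b = −54;  Well 13−Well 11: 278a + 103b = −56.
Solving gives a = −0.13062, b = −0.19115.
|∇z| = √(a²+b²) = 0.23152, so dip δ = arctan(0.23152) = 13.04°.
True thickness = vertical thickness × cos δ = 19 × cos 13.04° = 18.5 m.

18.5 m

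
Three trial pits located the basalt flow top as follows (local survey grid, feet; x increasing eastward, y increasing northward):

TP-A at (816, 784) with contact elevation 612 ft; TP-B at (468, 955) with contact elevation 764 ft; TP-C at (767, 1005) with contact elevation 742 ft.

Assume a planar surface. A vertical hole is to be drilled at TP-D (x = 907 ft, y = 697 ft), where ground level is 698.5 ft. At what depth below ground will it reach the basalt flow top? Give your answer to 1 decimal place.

Let the plane be z = a·x + b·y + c.
TP-B−TP-A: −348a + 171b = 152;  TP-C−TP-A: −49a + 221b = 130.
Solving gives a = −0.165798, b = 0.551475.
Then c = 612 − a·816 − b·784 = 314.94.
At (907, 697): z_contact = −150.38 + 384.38 + 314.94 = 548.93 ft.
Depth below ground = 698.5 − 548.93 = 149.6 ft.

149.6 ft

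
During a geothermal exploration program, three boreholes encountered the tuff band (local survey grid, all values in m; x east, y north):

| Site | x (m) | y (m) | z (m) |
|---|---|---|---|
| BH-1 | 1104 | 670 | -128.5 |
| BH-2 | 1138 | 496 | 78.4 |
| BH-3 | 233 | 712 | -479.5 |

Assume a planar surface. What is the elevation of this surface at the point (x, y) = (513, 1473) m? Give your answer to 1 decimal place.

Let the plane be z = a·x + b·y + c.
BH-2−BH-1: 34a − 174b = 206.9;  BH-3−BH-1: −871a + 42b = −351.
Solving gives a = 0.348935, b = −1.120898.
Then c = -128.5 − a·1104 − b·670 = 237.28.
At (513, 1473): z = 179.0 − 1651.1 + 237.28 = -1234.8 m.

-1234.8 m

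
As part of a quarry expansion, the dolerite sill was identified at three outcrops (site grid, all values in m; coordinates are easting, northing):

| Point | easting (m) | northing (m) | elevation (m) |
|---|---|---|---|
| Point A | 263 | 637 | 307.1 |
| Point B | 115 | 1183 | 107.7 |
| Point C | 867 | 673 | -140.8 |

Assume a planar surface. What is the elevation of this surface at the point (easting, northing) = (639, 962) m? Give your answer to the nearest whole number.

Two edge vectors: Point A→Point B = (-148, 546, -199.4), Point A→Point C = (604, 36, -447.9).
Normal n = (Point A→Point B) × (Point A→Point C) = (-237375, -186726.8, -335112).
So ∂z/∂easting = −n_x/n_z = −0.70835 and ∂z/∂northing = −n_y/n_z = −0.55721.
Intercept c from Point A: 307.1 + 186.29 + 354.94 = 848.34.
At (639, 962): z = −452.6 − 536.0 + 848.34 = -140.3 m.

-140 m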